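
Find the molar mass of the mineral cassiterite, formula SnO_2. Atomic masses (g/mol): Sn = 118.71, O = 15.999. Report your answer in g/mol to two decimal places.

150.71 g/mol

Sn: 1 × 118.71 = 118.7100
O: 2 × 15.999 = 31.9980
Summing the contributions gives the formula mass.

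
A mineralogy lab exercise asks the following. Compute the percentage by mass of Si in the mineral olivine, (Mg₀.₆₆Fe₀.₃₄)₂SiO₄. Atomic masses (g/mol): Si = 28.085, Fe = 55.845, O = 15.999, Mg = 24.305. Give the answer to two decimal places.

Molar mass of (Mg₀.₆₆Fe₀.₃₄)₂SiO₄: 1.32·24.305 + 0.68·55.845 + 1·28.085 + 4·15.999 = 162.138 g/mol.
Mass of Si per formula unit: 1 × 28.085 = 28.085 g.
Weight fraction Si = 28.085 / 162.138 = 0.1732.

17.32 mass %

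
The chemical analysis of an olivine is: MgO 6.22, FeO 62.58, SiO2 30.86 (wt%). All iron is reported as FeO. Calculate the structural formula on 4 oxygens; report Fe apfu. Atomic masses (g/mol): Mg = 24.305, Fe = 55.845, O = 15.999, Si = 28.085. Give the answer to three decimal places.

MgO: 6.22/40.304 = 0.15433 mol → 0.15433 mol Mg, 0.15433 mol O.
FeO: 62.58/71.844 = 0.87105 mol → 0.87105 mol Fe, 0.87105 mol O.
SiO2: 30.86/60.083 = 0.51362 mol → 0.51362 mol Si, 1.02724 mol O.
Total oxygen = 2.05262 mol. Normalization factor = 4/2.05262 = 1.94873.
Fe per 4 O = 0.87105 × 1.94873 = 1.697.

1.697 Fe apfu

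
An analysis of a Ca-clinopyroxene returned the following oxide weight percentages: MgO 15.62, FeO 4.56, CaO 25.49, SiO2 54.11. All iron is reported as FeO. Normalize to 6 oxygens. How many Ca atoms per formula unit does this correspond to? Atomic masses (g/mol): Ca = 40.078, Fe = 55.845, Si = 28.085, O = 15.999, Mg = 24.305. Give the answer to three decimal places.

1.008 Ca apfu

MgO (M=40.304): mol = 0.38755; Mg = 0.38755, O = 0.38755.
FeO (M=71.844): mol = 0.06347; Fe = 0.06347, O = 0.06347.
CaO (M=56.077): mol = 0.45455; Ca = 0.45455, O = 0.45455.
SiO2 (M=60.083): mol = 0.90059; Si = 0.90059, O = 1.80118.
ΣO = 2.70675; factor = 6/ΣO = 2.21668.
Ca apfu = 0.45455 × 2.21668 = 1.008.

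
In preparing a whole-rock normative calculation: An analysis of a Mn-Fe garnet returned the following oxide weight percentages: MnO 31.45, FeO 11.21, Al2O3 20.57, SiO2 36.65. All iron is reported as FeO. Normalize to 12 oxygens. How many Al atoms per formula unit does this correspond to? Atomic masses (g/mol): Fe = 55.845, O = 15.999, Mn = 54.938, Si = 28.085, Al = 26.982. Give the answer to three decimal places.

1.997 Al apfu

MnO: 31.45/70.937 = 0.44335 mol → 0.44335 mol Mn, 0.44335 mol O.
FeO: 11.21/71.844 = 0.15603 mol → 0.15603 mol Fe, 0.15603 mol O.
Al2O3: 20.57/101.961 = 0.20174 mol → 0.40348 mol Al, 0.60522 mol O.
SiO2: 36.65/60.083 = 0.60999 mol → 0.60999 mol Si, 1.21998 mol O.
Total oxygen = 2.42458 mol. Normalization factor = 12/2.42458 = 4.94931.
Al per 12 O = 0.40348 × 4.94931 = 1.997.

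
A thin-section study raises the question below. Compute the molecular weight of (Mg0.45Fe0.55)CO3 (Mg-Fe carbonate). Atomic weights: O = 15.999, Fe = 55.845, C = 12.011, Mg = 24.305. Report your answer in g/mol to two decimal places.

101.66 g/mol

The formula mass is the sum 0.45×24.305 + 0.55×55.845 + 1×12.011 + 3×15.999.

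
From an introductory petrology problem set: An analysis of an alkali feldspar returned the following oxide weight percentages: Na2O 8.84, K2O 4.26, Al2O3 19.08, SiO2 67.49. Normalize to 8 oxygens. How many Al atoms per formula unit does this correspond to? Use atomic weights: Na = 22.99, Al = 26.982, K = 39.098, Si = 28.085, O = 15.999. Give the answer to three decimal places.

Na2O: 8.84/61.979 = 0.14263 mol → 0.28526 mol Na, 0.14263 mol O.
K2O: 4.26/94.195 = 0.04523 mol → 0.09046 mol K, 0.04523 mol O.
Al2O3: 19.08/101.961 = 0.18713 mol → 0.37426 mol Al, 0.56139 mol O.
SiO2: 67.49/60.083 = 1.12328 mol → 1.12328 mol Si, 2.24656 mol O.
Total oxygen = 2.99581 mol. Normalization factor = 8/2.99581 = 2.67040.
Al per 8 O = 0.37426 × 2.67040 = 0.999.

0.999 Al apfu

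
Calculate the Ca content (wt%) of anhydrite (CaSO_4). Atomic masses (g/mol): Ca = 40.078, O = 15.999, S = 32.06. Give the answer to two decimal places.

M(CaSO_4) = 136.134 g/mol.
Ca contributes 1 × 40.078 = 40.078 g per mole.
40.078/136.134 = 0.2944 → 29.44%.

29.44 wt%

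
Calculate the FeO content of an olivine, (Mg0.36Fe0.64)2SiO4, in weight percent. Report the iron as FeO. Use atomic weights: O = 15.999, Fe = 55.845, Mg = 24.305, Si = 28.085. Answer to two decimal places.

Formula mass = 181.062 g/mol.
1.28 Fe → 1.2800 mol FeO per formula unit; M(FeO) = 71.844, so FeO mass = 91.960 g.
91.960/181.062 × 100 = 50.79 wt%.

50.79 wt%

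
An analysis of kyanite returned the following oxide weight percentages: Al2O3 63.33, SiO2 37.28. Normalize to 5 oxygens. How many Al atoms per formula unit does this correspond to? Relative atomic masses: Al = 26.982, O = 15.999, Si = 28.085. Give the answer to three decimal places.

2.001 Al apfu

Al2O3: 63.33/101.961 = 0.62112 mol → 1.24224 mol Al, 1.86336 mol O.
SiO2: 37.28/60.083 = 0.62048 mol → 0.62048 mol Si, 1.24096 mol O.
Total oxygen = 3.10432 mol. Normalization factor = 5/3.10432 = 1.61066.
Al per 5 O = 1.24224 × 1.61066 = 2.001.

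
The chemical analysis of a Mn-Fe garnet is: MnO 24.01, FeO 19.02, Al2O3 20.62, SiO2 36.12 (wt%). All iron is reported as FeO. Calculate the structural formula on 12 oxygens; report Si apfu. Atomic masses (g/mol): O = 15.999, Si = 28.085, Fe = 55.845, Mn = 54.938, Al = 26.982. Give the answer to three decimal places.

MnO: 24.01/70.937 = 0.33847 mol → 0.33847 mol Mn, 0.33847 mol O.
FeO: 19.02/71.844 = 0.26474 mol → 0.26474 mol Fe, 0.26474 mol O.
Al2O3: 20.62/101.961 = 0.20223 mol → 0.40446 mol Al, 0.60669 mol O.
SiO2: 36.12/60.083 = 0.60117 mol → 0.60117 mol Si, 1.20234 mol O.
Total oxygen = 2.41224 mol. Normalization factor = 12/2.41224 = 4.97463.
Si per 12 O = 0.60117 × 4.97463 = 2.991.

2.991 Si apfu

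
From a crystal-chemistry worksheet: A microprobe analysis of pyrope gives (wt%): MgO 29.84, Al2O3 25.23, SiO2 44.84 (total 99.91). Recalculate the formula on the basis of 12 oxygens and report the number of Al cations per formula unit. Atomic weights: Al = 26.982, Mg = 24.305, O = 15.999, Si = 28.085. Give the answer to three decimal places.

29.84 wt% MgO ÷ 40.304 g/mol = 0.74037 mol, giving 0.74037 Mg and 0.74037 O.
25.23 wt% Al2O3 ÷ 101.961 g/mol = 0.24745 mol, giving 0.49490 Al and 0.74235 O.
44.84 wt% SiO2 ÷ 60.083 g/mol = 0.74630 mol, giving 0.74630 Si and 1.49260 O.
Oxygen sums to 2.97532; scaling by 12/2.97532 = 4.03318 puts the formula on 12 O.
Al: 0.49490 × 4.03318 = 1.996 atoms per formula unit.

1.996 Al apfu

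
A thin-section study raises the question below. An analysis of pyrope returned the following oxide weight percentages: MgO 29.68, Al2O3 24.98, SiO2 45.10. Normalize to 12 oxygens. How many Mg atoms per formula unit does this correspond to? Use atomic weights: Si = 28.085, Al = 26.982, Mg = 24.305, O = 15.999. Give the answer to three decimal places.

MgO: 29.68/40.304 = 0.73640 mol → 0.73640 mol Mg, 0.73640 mol O.
Al2O3: 24.98/101.961 = 0.24500 mol → 0.49000 mol Al, 0.73500 mol O.
SiO2: 45.10/60.083 = 0.75063 mol → 0.75063 mol Si, 1.50126 mol O.
Total oxygen = 2.97266 mol. Normalization factor = 12/2.97266 = 4.03679.
Mg per 12 O = 0.73640 × 4.03679 = 2.973.

2.973 Mg apfu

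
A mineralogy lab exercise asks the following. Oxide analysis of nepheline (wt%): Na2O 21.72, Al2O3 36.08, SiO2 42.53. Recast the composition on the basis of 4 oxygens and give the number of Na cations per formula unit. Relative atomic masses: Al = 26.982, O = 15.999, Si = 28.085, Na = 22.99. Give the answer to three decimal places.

Na2O: 21.72/61.979 = 0.35044 mol → 0.70088 mol Na, 0.35044 mol O.
Al2O3: 36.08/101.961 = 0.35386 mol → 0.70772 mol Al, 1.06158 mol O.
SiO2: 42.53/60.083 = 0.70785 mol → 0.70785 mol Si, 1.41570 mol O.
Total oxygen = 2.82772 mol. Normalization factor = 4/2.82772 = 1.41457.
Na per 4 O = 0.70088 × 1.41457 = 0.991.

0.991 Na apfu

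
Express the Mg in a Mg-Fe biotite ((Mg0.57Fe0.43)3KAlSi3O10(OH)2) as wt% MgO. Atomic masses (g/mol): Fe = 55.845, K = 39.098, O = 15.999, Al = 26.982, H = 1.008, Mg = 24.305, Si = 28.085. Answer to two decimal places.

Formula mass = 457.941 g/mol.
1.71 Mg → 1.7100 mol MgO per formula unit; M(MgO) = 40.304, so MgO mass = 68.920 g.
68.920/457.941 × 100 = 15.05 wt%.

15.05 wt%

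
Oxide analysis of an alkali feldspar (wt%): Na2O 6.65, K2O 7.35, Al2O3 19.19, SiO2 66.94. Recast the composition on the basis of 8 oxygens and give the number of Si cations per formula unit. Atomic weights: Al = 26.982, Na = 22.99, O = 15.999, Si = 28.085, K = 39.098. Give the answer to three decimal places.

Na2O: 6.65/61.979 = 0.10729 mol → 0.21458 mol Na, 0.10729 mol O.
K2O: 7.35/94.195 = 0.07803 mol → 0.15606 mol K, 0.07803 mol O.
Al2O3: 19.19/101.961 = 0.18821 mol → 0.37642 mol Al, 0.56463 mol O.
SiO2: 66.94/60.083 = 1.11413 mol → 1.11413 mol Si, 2.22826 mol O.
Total oxygen = 2.97821 mol. Normalization factor = 8/2.97821 = 2.68618.
Si per 8 O = 1.11413 × 2.68618 = 2.993.

2.993 Si apfu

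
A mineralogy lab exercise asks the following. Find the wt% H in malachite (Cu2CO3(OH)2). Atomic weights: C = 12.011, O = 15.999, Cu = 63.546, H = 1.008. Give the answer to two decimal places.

Formula mass = 2*63.546 + 1*12.011 + 5*15.999 + 2*1.008 = 221.114 g/mol, of which 2.016 g is H.
So H makes up 2.016/221.114 = 0.0091 of the mass, i.e. 0.91%.

0.91 wt%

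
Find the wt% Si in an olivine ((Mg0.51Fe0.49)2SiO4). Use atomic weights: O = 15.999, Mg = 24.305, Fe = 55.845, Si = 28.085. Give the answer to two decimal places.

16.37 mass %

Formula mass = 1.02×24.305 + 0.98×55.845 + 1×28.085 + 4×15.999 = 171.600 g/mol, of which 28.085 g is Si.
So Si makes up 28.085/171.600 = 0.1637 of the mass, i.e. 16.37%.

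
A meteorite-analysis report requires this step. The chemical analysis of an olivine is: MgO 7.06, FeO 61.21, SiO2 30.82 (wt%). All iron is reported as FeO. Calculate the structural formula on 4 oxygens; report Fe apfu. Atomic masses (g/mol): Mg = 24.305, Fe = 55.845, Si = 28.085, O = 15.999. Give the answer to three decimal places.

7.06 wt% MgO ÷ 40.304 g/mol = 0.17517 mol, giving 0.17517 Mg and 0.17517 O.
61.21 wt% FeO ÷ 71.844 g/mol = 0.85198 mol, giving 0.85198 Fe and 0.85198 O.
30.82 wt% SiO2 ÷ 60.083 g/mol = 0.51296 mol, giving 0.51296 Si and 1.02592 O.
Oxygen sums to 2.05307; scaling by 4/2.05307 = 1.94830 puts the formula on 4 O.
Fe: 0.85198 × 1.94830 = 1.660 atoms per formula unit.

1.660 Fe apfu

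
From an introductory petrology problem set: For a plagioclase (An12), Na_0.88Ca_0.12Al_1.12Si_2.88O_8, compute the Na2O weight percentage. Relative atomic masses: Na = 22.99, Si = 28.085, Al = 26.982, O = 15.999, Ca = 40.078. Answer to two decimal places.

10.32 wt%

M(Na_0.88Ca_0.12Al_1.12Si_2.88O_8) = 264.137 g/mol; M(Na2O) = 61.979 g/mol.
Moles Na2O per formula unit = 0.88 Na ÷ 2 = 0.4400.
Na2O fraction = (0.4400 × 61.979) / 264.137 = 27.271/264.137 = 0.1032.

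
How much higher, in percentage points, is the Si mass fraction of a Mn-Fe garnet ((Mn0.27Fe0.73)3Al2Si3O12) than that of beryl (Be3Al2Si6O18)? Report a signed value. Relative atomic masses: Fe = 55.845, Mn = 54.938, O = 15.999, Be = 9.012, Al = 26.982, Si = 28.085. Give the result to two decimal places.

-14.40 percentage points

Si in (Mn0.27Fe0.73)3Al2Si3O12: molar mass 497.007 g/mol; 3×28.085 = 84.255 g → 16.95 wt%.
Si in Be3Al2Si6O18: molar mass 537.492 g/mol; 6×28.085 = 168.510 g → 31.35 wt%.
Difference = 16.95 − 31.35 = -14.40 percentage points.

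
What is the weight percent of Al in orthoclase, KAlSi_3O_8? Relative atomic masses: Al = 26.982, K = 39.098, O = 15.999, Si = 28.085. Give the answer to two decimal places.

Formula mass = 1*39.098 + 1*26.982 + 3*28.085 + 8*15.999 = 278.327 g/mol, of which 26.982 g is Al.
So Al makes up 26.982/278.327 = 0.0969 of the mass, i.e. 9.69%.

9.69 wt%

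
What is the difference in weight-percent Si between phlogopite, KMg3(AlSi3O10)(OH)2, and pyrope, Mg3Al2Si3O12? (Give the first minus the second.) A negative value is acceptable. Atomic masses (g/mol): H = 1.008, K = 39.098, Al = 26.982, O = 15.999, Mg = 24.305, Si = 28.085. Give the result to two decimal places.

M(KMg3(AlSi3O10)(OH)2) = 417.254 g/mol, so wt% Si = 84.255/417.254 × 100 = 20.19%.
M(Mg3Al2Si3O12) = 403.122 g/mol, so wt% Si = 84.255/403.122 × 100 = 20.90%.
20.19 − 20.90 = -0.71 pp.

-0.71 percentage points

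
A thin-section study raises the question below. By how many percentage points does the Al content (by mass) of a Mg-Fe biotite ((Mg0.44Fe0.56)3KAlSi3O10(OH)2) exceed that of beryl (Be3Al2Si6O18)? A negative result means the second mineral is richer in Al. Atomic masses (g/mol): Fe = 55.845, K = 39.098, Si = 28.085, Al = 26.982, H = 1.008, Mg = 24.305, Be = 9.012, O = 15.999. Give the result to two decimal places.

-4.30 percentage points

First mineral: 26.982 g Al in 470.241 g formula = 5.74 wt% Al.
Second mineral: 53.964 g Al in 537.492 g formula = 10.04 wt% Al.
5.74% − 10.04% gives a difference of -4.30 percentage points.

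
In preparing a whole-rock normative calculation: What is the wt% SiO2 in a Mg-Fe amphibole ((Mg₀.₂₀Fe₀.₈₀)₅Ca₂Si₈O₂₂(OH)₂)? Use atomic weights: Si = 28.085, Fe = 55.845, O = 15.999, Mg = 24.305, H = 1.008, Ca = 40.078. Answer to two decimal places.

M((Mg₀.₂₀Fe₀.₈₀)₅Ca₂Si₈O₂₂(OH)₂) = 938.513 g/mol; M(SiO2) = 60.083 g/mol.
Moles SiO2 per formula unit = 8 Si ÷ 1 = 8.0000.
SiO2 fraction = (8.0000 × 60.083) / 938.513 = 480.664/938.513 = 0.5122.

51.22 wt%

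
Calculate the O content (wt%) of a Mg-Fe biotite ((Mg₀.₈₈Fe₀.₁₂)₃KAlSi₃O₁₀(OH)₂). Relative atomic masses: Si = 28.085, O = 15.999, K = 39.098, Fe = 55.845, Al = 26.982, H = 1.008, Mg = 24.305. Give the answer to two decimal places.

Formula mass = 2.64·24.305 + 0.36·55.845 + 1·39.098 + 1·26.982 + 3·28.085 + 12·15.999 + 2·1.008 = 428.608 g/mol, of which 191.988 g is O.
So O makes up 191.988/428.608 = 0.4479 of the mass, i.e. 44.79%.

44.79 wt%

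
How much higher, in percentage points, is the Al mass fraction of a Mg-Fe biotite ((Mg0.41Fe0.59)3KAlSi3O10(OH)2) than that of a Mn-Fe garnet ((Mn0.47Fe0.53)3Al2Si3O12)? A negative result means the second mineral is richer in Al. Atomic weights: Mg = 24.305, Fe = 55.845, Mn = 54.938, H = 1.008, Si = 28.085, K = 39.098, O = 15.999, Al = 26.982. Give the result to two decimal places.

First mineral: 26.982 g Al in 473.080 g formula = 5.70 wt% Al.
Second mineral: 53.964 g Al in 496.463 g formula = 10.87 wt% Al.
5.70% − 10.87% gives a difference of -5.17 percentage points.

-5.17 percentage points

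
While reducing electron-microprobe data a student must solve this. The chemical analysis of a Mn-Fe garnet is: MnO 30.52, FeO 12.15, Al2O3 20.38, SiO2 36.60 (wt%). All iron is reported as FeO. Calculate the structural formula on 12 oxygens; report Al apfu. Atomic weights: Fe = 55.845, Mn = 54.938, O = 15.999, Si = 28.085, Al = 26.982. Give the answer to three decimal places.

1.984 Al apfu

30.52 wt% MnO ÷ 70.937 g/mol = 0.43024 mol, giving 0.43024 Mn and 0.43024 O.
12.15 wt% FeO ÷ 71.844 g/mol = 0.16912 mol, giving 0.16912 Fe and 0.16912 O.
20.38 wt% Al2O3 ÷ 101.961 g/mol = 0.19988 mol, giving 0.39976 Al and 0.59964 O.
36.60 wt% SiO2 ÷ 60.083 g/mol = 0.60916 mol, giving 0.60916 Si and 1.21832 O.
Oxygen sums to 2.41732; scaling by 12/2.41732 = 4.96418 puts the formula on 12 O.
Al: 0.39976 × 4.96418 = 1.984 atoms per formula unit.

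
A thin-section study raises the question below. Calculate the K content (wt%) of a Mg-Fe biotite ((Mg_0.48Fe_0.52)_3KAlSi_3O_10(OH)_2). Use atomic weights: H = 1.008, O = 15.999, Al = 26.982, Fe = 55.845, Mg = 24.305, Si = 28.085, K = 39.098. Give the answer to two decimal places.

Formula mass = 1.44·24.305 + 1.56·55.845 + 1·39.098 + 1·26.982 + 3·28.085 + 12·15.999 + 2·1.008 = 466.456 g/mol, of which 39.098 g is K.
So K makes up 39.098/466.456 = 0.0838 of the mass, i.e. 8.38%.

8.38 wt%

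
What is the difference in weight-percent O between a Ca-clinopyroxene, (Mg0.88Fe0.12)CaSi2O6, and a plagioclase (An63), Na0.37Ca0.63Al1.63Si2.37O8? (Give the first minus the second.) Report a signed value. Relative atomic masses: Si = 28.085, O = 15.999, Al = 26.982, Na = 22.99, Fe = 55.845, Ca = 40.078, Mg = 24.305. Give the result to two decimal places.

O in (Mg0.88Fe0.12)CaSi2O6: molar mass 220.332 g/mol; 6×15.999 = 95.994 g → 43.57 wt%.
O in Na0.37Ca0.63Al1.63Si2.37O8: molar mass 272.290 g/mol; 8×15.999 = 127.992 g → 47.01 wt%.
Difference = 43.57 − 47.01 = -3.44 percentage points.

-3.44 percentage points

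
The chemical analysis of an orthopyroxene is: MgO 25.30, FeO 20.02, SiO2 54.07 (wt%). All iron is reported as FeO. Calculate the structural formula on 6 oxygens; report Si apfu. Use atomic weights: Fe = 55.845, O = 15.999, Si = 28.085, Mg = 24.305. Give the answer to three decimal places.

MgO (M=40.304): mol = 0.62773; Mg = 0.62773, O = 0.62773.
FeO (M=71.844): mol = 0.27866; Fe = 0.27866, O = 0.27866.
SiO2 (M=60.083): mol = 0.89992; Si = 0.89992, O = 1.79984.
ΣO = 2.70623; factor = 6/ΣO = 2.21711.
Si apfu = 0.89992 × 2.21711 = 1.995.

1.995 Si apfu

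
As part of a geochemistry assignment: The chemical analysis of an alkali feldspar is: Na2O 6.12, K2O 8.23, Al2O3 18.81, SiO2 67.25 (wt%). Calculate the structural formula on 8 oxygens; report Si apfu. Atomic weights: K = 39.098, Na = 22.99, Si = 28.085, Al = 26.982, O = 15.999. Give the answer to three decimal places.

3.007 Si apfu

Na2O (M=61.979): mol = 0.09874; Na = 0.19748, O = 0.09874.
K2O (M=94.195): mol = 0.08737; K = 0.17474, O = 0.08737.
Al2O3 (M=101.961): mol = 0.18448; Al = 0.36896, O = 0.55344.
SiO2 (M=60.083): mol = 1.11928; Si = 1.11928, O = 2.23856.
ΣO = 2.97811; factor = 8/ΣO = 2.68627.
Si apfu = 1.11928 × 2.68627 = 3.007.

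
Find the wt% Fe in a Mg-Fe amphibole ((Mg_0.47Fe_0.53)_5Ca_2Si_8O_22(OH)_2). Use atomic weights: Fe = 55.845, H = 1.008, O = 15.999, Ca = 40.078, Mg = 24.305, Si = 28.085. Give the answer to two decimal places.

M((Mg_0.47Fe_0.53)_5Ca_2Si_8O_22(OH)_2) = 895.934 g/mol.
Fe contributes 2.65 × 55.845 = 147.989 g per mole.
147.989/895.934 = 0.1652 → 16.52%.

16.52 wt%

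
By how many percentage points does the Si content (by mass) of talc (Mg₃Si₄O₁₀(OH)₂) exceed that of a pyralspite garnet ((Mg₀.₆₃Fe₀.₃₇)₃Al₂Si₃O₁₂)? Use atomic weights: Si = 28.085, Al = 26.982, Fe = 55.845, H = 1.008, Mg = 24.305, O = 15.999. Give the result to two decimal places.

Si in Mg₃Si₄O₁₀(OH)₂: molar mass 379.259 g/mol; 4×28.085 = 112.340 g → 29.62 wt%.
Si in (Mg₀.₆₃Fe₀.₃₇)₃Al₂Si₃O₁₂: molar mass 438.131 g/mol; 3×28.085 = 84.255 g → 19.23 wt%.
Difference = 29.62 − 19.23 = 10.39 percentage points.

10.39 percentage points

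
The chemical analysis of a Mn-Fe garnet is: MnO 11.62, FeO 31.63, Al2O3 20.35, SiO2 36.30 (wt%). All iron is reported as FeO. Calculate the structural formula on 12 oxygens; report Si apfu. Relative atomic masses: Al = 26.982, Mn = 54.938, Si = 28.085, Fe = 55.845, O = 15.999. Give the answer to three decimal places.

MnO (M=70.937): mol = 0.16381; Mn = 0.16381, O = 0.16381.
FeO (M=71.844): mol = 0.44026; Fe = 0.44026, O = 0.44026.
Al2O3 (M=101.961): mol = 0.19959; Al = 0.39918, O = 0.59877.
SiO2 (M=60.083): mol = 0.60416; Si = 0.60416, O = 1.20832.
ΣO = 2.41116; factor = 12/ΣO = 4.97686.
Si apfu = 0.60416 × 4.97686 = 3.007.

3.007 Si apfu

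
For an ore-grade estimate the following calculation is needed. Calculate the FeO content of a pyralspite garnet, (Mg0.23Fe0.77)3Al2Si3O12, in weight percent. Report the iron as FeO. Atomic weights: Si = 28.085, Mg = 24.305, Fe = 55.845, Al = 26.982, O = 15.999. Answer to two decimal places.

34.87 wt%

M((Mg0.23Fe0.77)3Al2Si3O12) = 475.979 g/mol; M(FeO) = 71.844 g/mol.
Moles FeO per formula unit = 2.31 Fe ÷ 1 = 2.3100.
FeO fraction = (2.3100 × 71.844) / 475.979 = 165.960/475.979 = 0.3487.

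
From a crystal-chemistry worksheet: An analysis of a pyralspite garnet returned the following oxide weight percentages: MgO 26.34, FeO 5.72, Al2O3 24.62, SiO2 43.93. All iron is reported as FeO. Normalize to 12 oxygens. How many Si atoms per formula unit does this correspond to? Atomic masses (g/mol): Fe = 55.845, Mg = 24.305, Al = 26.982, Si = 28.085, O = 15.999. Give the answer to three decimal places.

MgO: 26.34/40.304 = 0.65353 mol → 0.65353 mol Mg, 0.65353 mol O.
FeO: 5.72/71.844 = 0.07962 mol → 0.07962 mol Fe, 0.07962 mol O.
Al2O3: 24.62/101.961 = 0.24146 mol → 0.48292 mol Al, 0.72438 mol O.
SiO2: 43.93/60.083 = 0.73116 mol → 0.73116 mol Si, 1.46232 mol O.
Total oxygen = 2.91985 mol. Normalization factor = 12/2.91985 = 4.10980.
Si per 12 O = 0.73116 × 4.10980 = 3.005.

3.005 Si apfu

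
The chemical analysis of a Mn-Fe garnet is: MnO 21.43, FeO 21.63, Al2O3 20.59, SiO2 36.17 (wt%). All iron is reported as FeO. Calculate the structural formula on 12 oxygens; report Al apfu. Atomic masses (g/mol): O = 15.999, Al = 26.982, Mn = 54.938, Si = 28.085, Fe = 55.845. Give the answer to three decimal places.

2.009 Al apfu

21.43 wt% MnO ÷ 70.937 g/mol = 0.30210 mol, giving 0.30210 Mn and 0.30210 O.
21.63 wt% FeO ÷ 71.844 g/mol = 0.30107 mol, giving 0.30107 Fe and 0.30107 O.
20.59 wt% Al2O3 ÷ 101.961 g/mol = 0.20194 mol, giving 0.40388 Al and 0.60582 O.
36.17 wt% SiO2 ÷ 60.083 g/mol = 0.60200 mol, giving 0.60200 Si and 1.20400 O.
Oxygen sums to 2.41299; scaling by 12/2.41299 = 4.97308 puts the formula on 12 O.
Al: 0.40388 × 4.97308 = 2.009 atoms per formula unit.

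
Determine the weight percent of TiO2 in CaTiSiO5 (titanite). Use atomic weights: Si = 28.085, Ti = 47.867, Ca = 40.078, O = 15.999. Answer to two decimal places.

Formula mass = 196.025 g/mol.
1 Ti → 1.0000 mol TiO2 per formula unit; M(TiO2) = 79.865, so TiO2 mass = 79.865 g.
79.865/196.025 × 100 = 40.74 wt%.

40.74 wt%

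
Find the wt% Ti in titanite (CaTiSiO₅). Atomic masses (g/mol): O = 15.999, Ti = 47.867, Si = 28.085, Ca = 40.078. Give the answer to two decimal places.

24.42 mass %

Formula mass = 1*40.078 + 1*47.867 + 1*28.085 + 5*15.999 = 196.025 g/mol, of which 47.867 g is Ti.
So Ti makes up 47.867/196.025 = 0.2442 of the mass, i.e. 24.42%.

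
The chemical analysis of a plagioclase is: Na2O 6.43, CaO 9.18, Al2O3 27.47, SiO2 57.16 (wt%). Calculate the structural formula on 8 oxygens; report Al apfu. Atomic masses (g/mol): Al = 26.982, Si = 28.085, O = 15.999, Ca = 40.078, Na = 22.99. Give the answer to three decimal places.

1.447 Al apfu

Na2O (M=61.979): mol = 0.10374; Na = 0.20748, O = 0.10374.
CaO (M=56.077): mol = 0.16370; Ca = 0.16370, O = 0.16370.
Al2O3 (M=101.961): mol = 0.26942; Al = 0.53884, O = 0.80826.
SiO2 (M=60.083): mol = 0.95135; Si = 0.95135, O = 1.90270.
ΣO = 2.97840; factor = 8/ΣO = 2.68601.
Al apfu = 0.53884 × 2.68601 = 1.447.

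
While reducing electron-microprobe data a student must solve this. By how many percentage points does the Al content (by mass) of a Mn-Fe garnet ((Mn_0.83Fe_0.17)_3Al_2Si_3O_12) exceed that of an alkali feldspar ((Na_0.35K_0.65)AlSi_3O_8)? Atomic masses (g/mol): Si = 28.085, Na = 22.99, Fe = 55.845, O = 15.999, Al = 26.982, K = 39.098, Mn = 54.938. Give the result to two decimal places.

1.00 percentage points

First mineral: 53.964 g Al in 495.484 g formula = 10.89 wt% Al.
Second mineral: 26.982 g Al in 272.689 g formula = 9.89 wt% Al.
10.89% − 9.89% gives a difference of 1.00 percentage points.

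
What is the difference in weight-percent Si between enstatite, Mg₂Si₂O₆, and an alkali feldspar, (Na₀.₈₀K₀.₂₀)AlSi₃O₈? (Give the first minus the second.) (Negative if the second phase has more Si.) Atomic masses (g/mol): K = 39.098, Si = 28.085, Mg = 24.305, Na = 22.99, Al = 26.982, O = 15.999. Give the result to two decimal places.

-3.76 percentage points

First mineral: 56.170 g Si in 200.774 g formula = 27.98 wt% Si.
Second mineral: 84.255 g Si in 265.441 g formula = 31.74 wt% Si.
27.98% − 31.74% gives a difference of -3.76 percentage points.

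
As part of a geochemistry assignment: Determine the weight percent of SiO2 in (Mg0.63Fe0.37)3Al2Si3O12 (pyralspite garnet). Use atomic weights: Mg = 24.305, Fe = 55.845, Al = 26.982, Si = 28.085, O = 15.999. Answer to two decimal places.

41.14 wt%

Molar mass of (Mg0.63Fe0.37)3Al2Si3O12 = 1.89·24.305 + 1.11·55.845 + 2·26.982 + 3·28.085 + 12·15.999 = 438.131 g/mol.
Each formula unit contains 3 Si, equivalent to 3/1 = 3.0000 mol SiO2.
M(SiO2) = 1×28.085 + 2×15.999 = 60.083 g/mol.
Mass of SiO2 per formula unit = 3.0000 × 60.083 = 180.249 g.
SiO2 wt% = 180.249 / 438.131 × 100 = 41.14%.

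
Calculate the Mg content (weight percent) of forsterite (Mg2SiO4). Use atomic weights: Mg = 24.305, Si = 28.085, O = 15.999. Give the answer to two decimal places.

Molar mass of Mg2SiO4: 2*24.305 + 1*28.085 + 4*15.999 = 140.691 g/mol.
Mass of Mg per formula unit: 2 × 24.305 = 48.610 g.
Weight fraction Mg = 48.610 / 140.691 = 0.3455.

34.55 weight percent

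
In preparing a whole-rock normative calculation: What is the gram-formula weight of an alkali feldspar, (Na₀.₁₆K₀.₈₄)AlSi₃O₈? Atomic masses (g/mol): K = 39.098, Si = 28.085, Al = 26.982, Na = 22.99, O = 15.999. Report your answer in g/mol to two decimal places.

275.75 g/mol

Na: 0.16 × 22.99 = 3.6784
K: 0.84 × 39.098 = 32.8423
Al: 1 × 26.982 = 26.9820
Si: 3 × 28.085 = 84.2550
O: 8 × 15.999 = 127.9920
Summing the contributions gives the formula mass.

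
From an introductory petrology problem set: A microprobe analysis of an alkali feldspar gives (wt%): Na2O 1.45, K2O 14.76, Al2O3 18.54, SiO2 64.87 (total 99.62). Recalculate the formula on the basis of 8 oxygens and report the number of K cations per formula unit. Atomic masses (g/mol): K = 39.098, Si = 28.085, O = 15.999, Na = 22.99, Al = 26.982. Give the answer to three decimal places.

0.869 K apfu

1.45 wt% Na2O ÷ 61.979 g/mol = 0.02340 mol, giving 0.04680 Na and 0.02340 O.
14.76 wt% K2O ÷ 94.195 g/mol = 0.15670 mol, giving 0.31340 K and 0.15670 O.
18.54 wt% Al2O3 ÷ 101.961 g/mol = 0.18183 mol, giving 0.36366 Al and 0.54549 O.
64.87 wt% SiO2 ÷ 60.083 g/mol = 1.07967 mol, giving 1.07967 Si and 2.15934 O.
Oxygen sums to 2.88493; scaling by 8/2.88493 = 2.77303 puts the formula on 8 O.
K: 0.31340 × 2.77303 = 0.869 atoms per formula unit.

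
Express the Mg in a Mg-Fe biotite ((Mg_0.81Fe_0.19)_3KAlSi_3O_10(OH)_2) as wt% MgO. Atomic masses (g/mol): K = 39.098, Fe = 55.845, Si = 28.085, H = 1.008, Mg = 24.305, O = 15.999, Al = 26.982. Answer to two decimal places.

Formula mass = 435.232 g/mol.
2.43 Mg → 2.4300 mol MgO per formula unit; M(MgO) = 40.304, so MgO mass = 97.939 g.
97.939/435.232 × 100 = 22.50 wt%.

22.50 wt%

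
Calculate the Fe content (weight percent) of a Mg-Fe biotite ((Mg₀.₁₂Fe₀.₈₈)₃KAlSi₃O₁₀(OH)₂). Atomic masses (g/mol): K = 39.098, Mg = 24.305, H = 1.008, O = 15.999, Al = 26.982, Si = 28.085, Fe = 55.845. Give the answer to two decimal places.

Molar mass of (Mg₀.₁₂Fe₀.₈₈)₃KAlSi₃O₁₀(OH)₂: 0.36·24.305 + 2.64·55.845 + 1·39.098 + 1·26.982 + 3·28.085 + 12·15.999 + 2·1.008 = 500.520 g/mol.
Mass of Fe per formula unit: 2.64 × 55.845 = 147.431 g.
Weight fraction Fe = 147.431 / 500.520 = 0.2946.

29.46 weight percent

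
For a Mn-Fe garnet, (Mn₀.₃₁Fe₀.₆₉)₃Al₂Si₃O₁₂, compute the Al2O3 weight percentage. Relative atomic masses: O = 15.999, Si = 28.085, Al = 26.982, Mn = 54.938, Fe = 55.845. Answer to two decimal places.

Formula mass = 496.898 g/mol.
2 Al → 1.0000 mol Al2O3 per formula unit; M(Al2O3) = 101.961, so Al2O3 mass = 101.961 g.
101.961/496.898 × 100 = 20.52 wt%.

20.52 wt%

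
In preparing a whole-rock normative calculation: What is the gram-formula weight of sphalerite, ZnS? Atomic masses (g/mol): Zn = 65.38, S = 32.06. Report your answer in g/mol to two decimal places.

M = 1*65.38 + 1*32.06

97.44 g/mol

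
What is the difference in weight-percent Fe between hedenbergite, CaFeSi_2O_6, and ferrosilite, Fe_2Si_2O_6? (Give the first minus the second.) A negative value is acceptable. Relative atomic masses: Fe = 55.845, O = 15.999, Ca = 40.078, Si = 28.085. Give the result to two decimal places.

M(CaFeSi_2O_6) = 248.087 g/mol, so wt% Fe = 55.845/248.087 × 100 = 22.51%.
M(Fe_2Si_2O_6) = 263.854 g/mol, so wt% Fe = 111.690/263.854 × 100 = 42.33%.
22.51 − 42.33 = -19.82 pp.

-19.82 percentage points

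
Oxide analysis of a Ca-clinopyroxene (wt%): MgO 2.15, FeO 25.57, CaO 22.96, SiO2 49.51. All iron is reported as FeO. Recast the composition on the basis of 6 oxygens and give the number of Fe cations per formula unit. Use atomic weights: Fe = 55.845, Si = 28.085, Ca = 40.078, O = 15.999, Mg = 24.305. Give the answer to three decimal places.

0.866 Fe apfu

MgO: 2.15/40.304 = 0.05334 mol → 0.05334 mol Mg, 0.05334 mol O.
FeO: 25.57/71.844 = 0.35591 mol → 0.35591 mol Fe, 0.35591 mol O.
CaO: 22.96/56.077 = 0.40944 mol → 0.40944 mol Ca, 0.40944 mol O.
SiO2: 49.51/60.083 = 0.82403 mol → 0.82403 mol Si, 1.64806 mol O.
Total oxygen = 2.46675 mol. Normalization factor = 6/2.46675 = 2.43235.
Fe per 6 O = 0.35591 × 2.43235 = 0.866.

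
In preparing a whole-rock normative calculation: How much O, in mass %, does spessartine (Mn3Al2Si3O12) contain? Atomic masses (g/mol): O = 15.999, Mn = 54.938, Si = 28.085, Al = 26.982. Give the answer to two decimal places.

Molar mass of Mn3Al2Si3O12: 3×54.938 + 2×26.982 + 3×28.085 + 12×15.999 = 495.021 g/mol.
Mass of O per formula unit: 12 × 15.999 = 191.988 g.
Weight fraction O = 191.988 / 495.021 = 0.3878.

38.78 mass %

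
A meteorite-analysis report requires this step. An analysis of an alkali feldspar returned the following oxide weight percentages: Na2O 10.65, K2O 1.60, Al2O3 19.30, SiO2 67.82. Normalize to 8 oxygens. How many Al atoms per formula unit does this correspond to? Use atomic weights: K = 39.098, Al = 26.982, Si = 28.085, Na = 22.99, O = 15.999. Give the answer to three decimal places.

Na2O (M=61.979): mol = 0.17183; Na = 0.34366, O = 0.17183.
K2O (M=94.195): mol = 0.01699; K = 0.03398, O = 0.01699.
Al2O3 (M=101.961): mol = 0.18929; Al = 0.37858, O = 0.56787.
SiO2 (M=60.083): mol = 1.12877; Si = 1.12877, O = 2.25754.
ΣO = 3.01423; factor = 8/ΣO = 2.65408.
Al apfu = 0.37858 × 2.65408 = 1.005.

1.005 Al apfu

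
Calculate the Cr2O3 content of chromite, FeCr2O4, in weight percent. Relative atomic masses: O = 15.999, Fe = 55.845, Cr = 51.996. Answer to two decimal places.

67.90 wt%

Molar mass of FeCr2O4 = 1·55.845 + 2·51.996 + 4·15.999 = 223.833 g/mol.
Each formula unit contains 2 Cr, equivalent to 2/2 = 1.0000 mol Cr2O3.
M(Cr2O3) = 2×51.996 + 3×15.999 = 151.989 g/mol.
Mass of Cr2O3 per formula unit = 1.0000 × 151.989 = 151.989 g.
Cr2O3 wt% = 151.989 / 223.833 × 100 = 67.90%.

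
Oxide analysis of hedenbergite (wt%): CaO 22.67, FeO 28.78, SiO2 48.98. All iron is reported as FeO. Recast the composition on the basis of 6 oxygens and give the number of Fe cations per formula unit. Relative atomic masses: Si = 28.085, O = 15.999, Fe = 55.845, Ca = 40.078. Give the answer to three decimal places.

0.987 Fe apfu

CaO (M=56.077): mol = 0.40427; Ca = 0.40427, O = 0.40427.
FeO (M=71.844): mol = 0.40059; Fe = 0.40059, O = 0.40059.
SiO2 (M=60.083): mol = 0.81521; Si = 0.81521, O = 1.63042.
ΣO = 2.43528; factor = 6/ΣO = 2.46378.
Fe apfu = 0.40059 × 2.46378 = 0.987.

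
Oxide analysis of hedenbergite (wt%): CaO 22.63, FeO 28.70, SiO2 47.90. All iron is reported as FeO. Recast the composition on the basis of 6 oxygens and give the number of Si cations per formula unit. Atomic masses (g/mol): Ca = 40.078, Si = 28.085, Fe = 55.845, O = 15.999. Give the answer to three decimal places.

CaO (M=56.077): mol = 0.40355; Ca = 0.40355, O = 0.40355.
FeO (M=71.844): mol = 0.39948; Fe = 0.39948, O = 0.39948.
SiO2 (M=60.083): mol = 0.79723; Si = 0.79723, O = 1.59446.
ΣO = 2.39749; factor = 6/ΣO = 2.50262.
Si apfu = 0.79723 × 2.50262 = 1.995.

1.995 Si apfu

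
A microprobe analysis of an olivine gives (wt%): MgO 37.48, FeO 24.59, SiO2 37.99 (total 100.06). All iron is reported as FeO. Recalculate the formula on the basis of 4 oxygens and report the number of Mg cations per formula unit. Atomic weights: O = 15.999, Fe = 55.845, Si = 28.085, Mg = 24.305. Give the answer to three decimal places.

1.466 Mg apfu

37.48 wt% MgO ÷ 40.304 g/mol = 0.92993 mol, giving 0.92993 Mg and 0.92993 O.
24.59 wt% FeO ÷ 71.844 g/mol = 0.34227 mol, giving 0.34227 Fe and 0.34227 O.
37.99 wt% SiO2 ÷ 60.083 g/mol = 0.63229 mol, giving 0.63229 Si and 1.26458 O.
Oxygen sums to 2.53678; scaling by 4/2.53678 = 1.57680 puts the formula on 4 O.
Mg: 0.92993 × 1.57680 = 1.466 atoms per formula unit.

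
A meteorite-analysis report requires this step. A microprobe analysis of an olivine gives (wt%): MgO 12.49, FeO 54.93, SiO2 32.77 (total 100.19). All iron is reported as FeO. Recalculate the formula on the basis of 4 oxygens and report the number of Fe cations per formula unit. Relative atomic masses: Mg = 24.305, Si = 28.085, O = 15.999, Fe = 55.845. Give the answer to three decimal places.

1.412 Fe apfu

MgO (M=40.304): mol = 0.30989; Mg = 0.30989, O = 0.30989.
FeO (M=71.844): mol = 0.76457; Fe = 0.76457, O = 0.76457.
SiO2 (M=60.083): mol = 0.54541; Si = 0.54541, O = 1.09082.
ΣO = 2.16528; factor = 4/ΣO = 1.84734.
Fe apfu = 0.76457 × 1.84734 = 1.412.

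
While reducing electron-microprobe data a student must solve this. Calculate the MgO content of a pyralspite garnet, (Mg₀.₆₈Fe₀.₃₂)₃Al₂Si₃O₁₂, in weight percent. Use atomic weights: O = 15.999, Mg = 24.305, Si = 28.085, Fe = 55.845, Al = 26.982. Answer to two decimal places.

Formula mass = 433.400 g/mol.
2.04 Mg → 2.0400 mol MgO per formula unit; M(MgO) = 40.304, so MgO mass = 82.220 g.
82.220/433.400 × 100 = 18.97 wt%.

18.97 wt%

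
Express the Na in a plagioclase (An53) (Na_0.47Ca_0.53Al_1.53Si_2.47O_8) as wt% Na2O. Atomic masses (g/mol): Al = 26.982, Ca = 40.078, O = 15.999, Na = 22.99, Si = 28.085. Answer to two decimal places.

M(Na_0.47Ca_0.53Al_1.53Si_2.47O_8) = 270.691 g/mol; M(Na2O) = 61.979 g/mol.
Moles Na2O per formula unit = 0.47 Na ÷ 2 = 0.2350.
Na2O fraction = (0.2350 × 61.979) / 270.691 = 14.565/270.691 = 0.0538.

5.38 wt%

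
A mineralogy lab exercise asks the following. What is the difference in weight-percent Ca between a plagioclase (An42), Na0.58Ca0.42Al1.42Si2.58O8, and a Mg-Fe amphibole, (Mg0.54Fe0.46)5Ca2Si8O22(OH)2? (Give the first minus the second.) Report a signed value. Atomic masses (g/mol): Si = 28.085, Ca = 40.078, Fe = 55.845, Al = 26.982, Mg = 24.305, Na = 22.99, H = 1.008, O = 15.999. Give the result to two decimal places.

First mineral: 16.833 g Ca in 268.933 g formula = 6.26 wt% Ca.
Second mineral: 80.156 g Ca in 884.895 g formula = 9.06 wt% Ca.
6.26% − 9.06% gives a difference of -2.80 percentage points.

-2.80 percentage points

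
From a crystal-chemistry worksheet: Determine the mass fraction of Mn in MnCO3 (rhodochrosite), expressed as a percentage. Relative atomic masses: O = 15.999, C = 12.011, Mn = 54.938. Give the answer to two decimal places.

47.79 weight percent

Molar mass of MnCO3: 1×54.938 + 1×12.011 + 3×15.999 = 114.946 g/mol.
Mass of Mn per formula unit: 1 × 54.938 = 54.938 g.
Weight fraction Mn = 54.938 / 114.946 = 0.4779.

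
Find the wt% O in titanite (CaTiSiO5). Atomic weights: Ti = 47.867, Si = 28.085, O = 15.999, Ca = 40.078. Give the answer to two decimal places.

40.81 wt%

M(CaTiSiO5) = 196.025 g/mol.
O contributes 5 × 15.999 = 79.995 g per mole.
79.995/196.025 = 0.4081 → 40.81%.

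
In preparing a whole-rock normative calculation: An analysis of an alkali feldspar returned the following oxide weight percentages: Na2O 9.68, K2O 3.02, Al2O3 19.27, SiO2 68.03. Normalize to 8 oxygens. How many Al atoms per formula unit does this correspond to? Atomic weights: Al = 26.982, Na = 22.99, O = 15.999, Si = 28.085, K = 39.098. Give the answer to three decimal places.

1.001 Al apfu

9.68 wt% Na2O ÷ 61.979 g/mol = 0.15618 mol, giving 0.31236 Na and 0.15618 O.
3.02 wt% K2O ÷ 94.195 g/mol = 0.03206 mol, giving 0.06412 K and 0.03206 O.
19.27 wt% Al2O3 ÷ 101.961 g/mol = 0.18899 mol, giving 0.37798 Al and 0.56697 O.
68.03 wt% SiO2 ÷ 60.083 g/mol = 1.13227 mol, giving 1.13227 Si and 2.26454 O.
Oxygen sums to 3.01975; scaling by 8/3.01975 = 2.64923 puts the formula on 8 O.
Al: 0.37798 × 2.64923 = 1.001 atoms per formula unit.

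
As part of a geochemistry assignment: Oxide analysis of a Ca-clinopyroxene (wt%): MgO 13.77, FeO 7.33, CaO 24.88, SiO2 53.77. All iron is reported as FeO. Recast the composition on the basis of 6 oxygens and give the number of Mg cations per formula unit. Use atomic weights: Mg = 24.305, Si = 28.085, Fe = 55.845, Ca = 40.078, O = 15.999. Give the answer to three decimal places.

13.77 wt% MgO ÷ 40.304 g/mol = 0.34165 mol, giving 0.34165 Mg and 0.34165 O.
7.33 wt% FeO ÷ 71.844 g/mol = 0.10203 mol, giving 0.10203 Fe and 0.10203 O.
24.88 wt% CaO ÷ 56.077 g/mol = 0.44368 mol, giving 0.44368 Ca and 0.44368 O.
53.77 wt% SiO2 ÷ 60.083 g/mol = 0.89493 mol, giving 0.89493 Si and 1.78986 O.
Oxygen sums to 2.67722; scaling by 6/2.67722 = 2.24113 puts the formula on 6 O.
Mg: 0.34165 × 2.24113 = 0.766 atoms per formula unit.

0.766 Mg apfu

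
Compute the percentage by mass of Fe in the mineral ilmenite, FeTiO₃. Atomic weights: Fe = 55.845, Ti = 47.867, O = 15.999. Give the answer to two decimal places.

36.81 mass %

Formula mass = 1*55.845 + 1*47.867 + 3*15.999 = 151.709 g/mol, of which 55.845 g is Fe.
So Fe makes up 55.845/151.709 = 0.3681 of the mass, i.e. 36.81%.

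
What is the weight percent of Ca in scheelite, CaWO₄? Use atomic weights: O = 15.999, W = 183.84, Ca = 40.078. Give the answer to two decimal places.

M(CaWO₄) = 287.914 g/mol.
Ca contributes 1 × 40.078 = 40.078 g per mole.
40.078/287.914 = 0.1392 → 13.92%.

13.92 weight percent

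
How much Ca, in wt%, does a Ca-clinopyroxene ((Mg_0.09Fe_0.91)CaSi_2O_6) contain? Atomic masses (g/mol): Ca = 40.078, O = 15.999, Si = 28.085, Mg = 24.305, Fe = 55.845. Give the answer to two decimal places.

M((Mg_0.09Fe_0.91)CaSi_2O_6) = 245.248 g/mol.
Ca contributes 1 × 40.078 = 40.078 g per mole.
40.078/245.248 = 0.1634 → 16.34%.

16.34 wt%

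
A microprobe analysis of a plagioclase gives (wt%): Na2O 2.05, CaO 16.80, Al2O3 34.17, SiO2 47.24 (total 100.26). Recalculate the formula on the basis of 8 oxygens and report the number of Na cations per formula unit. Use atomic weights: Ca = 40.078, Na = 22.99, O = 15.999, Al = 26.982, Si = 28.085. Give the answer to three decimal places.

Na2O: 2.05/61.979 = 0.03308 mol → 0.06616 mol Na, 0.03308 mol O.
CaO: 16.80/56.077 = 0.29959 mol → 0.29959 mol Ca, 0.29959 mol O.
Al2O3: 34.17/101.961 = 0.33513 mol → 0.67026 mol Al, 1.00539 mol O.
SiO2: 47.24/60.083 = 0.78625 mol → 0.78625 mol Si, 1.57250 mol O.
Total oxygen = 2.91056 mol. Normalization factor = 8/2.91056 = 2.74861.
Na per 8 O = 0.06616 × 2.74861 = 0.182.

0.182 Na apfu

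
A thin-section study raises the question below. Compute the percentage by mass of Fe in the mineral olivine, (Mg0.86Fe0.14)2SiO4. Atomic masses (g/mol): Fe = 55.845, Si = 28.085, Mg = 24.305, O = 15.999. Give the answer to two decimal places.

M((Mg0.86Fe0.14)2SiO4) = 149.522 g/mol.
Fe contributes 0.28 × 55.845 = 15.637 g per mole.
15.637/149.522 = 0.1046 → 10.46%.

10.46 wt%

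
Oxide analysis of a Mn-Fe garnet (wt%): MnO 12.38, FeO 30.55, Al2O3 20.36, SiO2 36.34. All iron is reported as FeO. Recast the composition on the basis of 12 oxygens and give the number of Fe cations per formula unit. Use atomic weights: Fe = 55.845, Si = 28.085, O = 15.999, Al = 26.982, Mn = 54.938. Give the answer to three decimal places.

MnO: 12.38/70.937 = 0.17452 mol → 0.17452 mol Mn, 0.17452 mol O.
FeO: 30.55/71.844 = 0.42523 mol → 0.42523 mol Fe, 0.42523 mol O.
Al2O3: 20.36/101.961 = 0.19968 mol → 0.39936 mol Al, 0.59904 mol O.
SiO2: 36.34/60.083 = 0.60483 mol → 0.60483 mol Si, 1.20966 mol O.
Total oxygen = 2.40845 mol. Normalization factor = 12/2.40845 = 4.98246.
Fe per 12 O = 0.42523 × 4.98246 = 2.119.

2.119 Fe apfu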